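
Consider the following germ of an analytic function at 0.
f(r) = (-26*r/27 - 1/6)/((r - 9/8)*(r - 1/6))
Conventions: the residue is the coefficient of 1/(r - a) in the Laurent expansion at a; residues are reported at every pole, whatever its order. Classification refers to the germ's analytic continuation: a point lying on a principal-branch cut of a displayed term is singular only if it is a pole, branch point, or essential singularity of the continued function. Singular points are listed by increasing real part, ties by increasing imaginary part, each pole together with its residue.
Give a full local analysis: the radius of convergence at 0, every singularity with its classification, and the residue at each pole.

Denominator factor (r - 1/6): pole of order 1 at 1/6, modulus 1/6.
Denominator factor (r - 9/8): pole of order 1 at 9/8, modulus 9/8.
The radius of convergence is the smallest modulus among the singular points: 1/6.
At the order-1 pole 1/6 set g(r) = (r - (1/6))*f(r) = (-26*r/27 - 1/6)/(r - 9/8).
Simple pole: residue = g(a) at a = 1/6, which is 212/621.
At the order-1 pole 9/8 set g(r) = (r - (9/8))*f(r) = (-26*r/27 - 1/6)/(r - 1/6).
Simple pole: residue = g(a) at a = 9/8, which is -30/23.
List the singular points by increasing real part (a conjugate pair: the negative imaginary part first).

Radius of convergence at 0: 1/6.
At 1/6: a pole of order 1; residue 212/621.
At 9/8: a pole of order 1; residue -30/23.


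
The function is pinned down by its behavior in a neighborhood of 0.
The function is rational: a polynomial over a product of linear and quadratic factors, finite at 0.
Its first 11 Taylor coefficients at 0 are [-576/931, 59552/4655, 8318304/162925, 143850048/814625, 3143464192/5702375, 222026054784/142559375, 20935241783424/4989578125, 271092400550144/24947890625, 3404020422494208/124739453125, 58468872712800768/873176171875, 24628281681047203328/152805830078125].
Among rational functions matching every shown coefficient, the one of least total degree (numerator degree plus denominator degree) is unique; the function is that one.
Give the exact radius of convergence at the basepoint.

No rational of total degree below 9 reproduces all 11 coefficients; solving the [2/7] Pade equations on them gives f(χ) = (-27*χ**2/35 - 23*χ/9 + 2/19)/((χ - 1/2)**3*(χ**2 + 7*χ/5 + 7/6)**2), whose expansion matches every shown term.
Denominator factor (χ**2 + 7*χ/5 + 7/6)^2: discriminant -203/75, complex-conjugate roots (-7/10) + ((1/30)*sqrt(609))*i and (-7/10) - ((1/30)*sqrt(609))*i; poles of order 2, moduli (1/6)*sqrt(42) and (1/6)*sqrt(42).
Denominator factor (χ - 1/2)^3: pole of order 3 at 1/2, modulus 1/2.
The radius of convergence is the smallest modulus among the singular points: 1/2.

The radius of convergence is 1/2.


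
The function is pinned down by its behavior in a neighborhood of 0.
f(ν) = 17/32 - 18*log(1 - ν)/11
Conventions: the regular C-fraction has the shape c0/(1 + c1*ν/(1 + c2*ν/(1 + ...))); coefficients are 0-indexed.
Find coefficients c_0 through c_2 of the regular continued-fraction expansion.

Taylor coefficients (expand at 0): a_0 = 17/32, a_1 = 18/11, a_2 = 9/11.
c0 = a_0 = 17/32. Peel one level at a time: if S = 1 + c*ν/S' with S'(0) = 1, then c is the ν-coefficient of S and S' = c*ν/(S - 1).
S_1 = c0/f = 1 + (-576/187)*ν + (277920/34969)*ν^2 + ...; c1 = -576/187.
S_2 = c1*ν/(S_1 - 1) = 1 + (965/374)*ν + ...; c2 = 965/374.

The regular C-fraction coefficients are [17/32, -576/187, 965/374].


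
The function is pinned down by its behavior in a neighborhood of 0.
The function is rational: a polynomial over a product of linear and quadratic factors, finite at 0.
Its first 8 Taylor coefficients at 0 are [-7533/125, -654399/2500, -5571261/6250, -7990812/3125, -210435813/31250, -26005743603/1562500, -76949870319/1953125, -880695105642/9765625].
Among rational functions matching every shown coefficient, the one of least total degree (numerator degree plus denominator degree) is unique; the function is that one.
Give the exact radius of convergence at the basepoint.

The radius of convergence is 5/9.

No rational of total degree below 5 reproduces all 8 coefficients; solving the [1/4] Pade equations on them gives f(θ) = (31/3 - 7*θ/12)/((θ - 5/9)**3*(θ + 1)), whose expansion matches every shown term.
Denominator factor (θ - 5/9)^3: pole of order 3 at 5/9, modulus 5/9.
Denominator factor (θ + 1): pole of order 1 at -1, modulus 1.
The radius of convergence is the smallest modulus among the singular points: 5/9.


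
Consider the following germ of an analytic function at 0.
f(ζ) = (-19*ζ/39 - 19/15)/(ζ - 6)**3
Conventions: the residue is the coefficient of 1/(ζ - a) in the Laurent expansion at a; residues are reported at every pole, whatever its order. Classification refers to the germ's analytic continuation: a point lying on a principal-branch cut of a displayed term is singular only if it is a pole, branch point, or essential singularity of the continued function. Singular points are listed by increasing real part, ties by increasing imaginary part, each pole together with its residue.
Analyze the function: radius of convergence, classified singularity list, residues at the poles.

Radius of convergence at 0: 6.
At 6: a pole of order 3; residue 0.

Denominator factor (ζ - 6)^3: pole of order 3 at 6, modulus 6.
The radius of convergence is the smallest modulus among the singular points: 6.
At the order-3 pole 6 set g(ζ) = (ζ - (6))^3*f(ζ) = -19*ζ/39 - 19/15.
Order-3 pole: residue = g''(a)/2; g''(6) = 0, so the residue is 0.


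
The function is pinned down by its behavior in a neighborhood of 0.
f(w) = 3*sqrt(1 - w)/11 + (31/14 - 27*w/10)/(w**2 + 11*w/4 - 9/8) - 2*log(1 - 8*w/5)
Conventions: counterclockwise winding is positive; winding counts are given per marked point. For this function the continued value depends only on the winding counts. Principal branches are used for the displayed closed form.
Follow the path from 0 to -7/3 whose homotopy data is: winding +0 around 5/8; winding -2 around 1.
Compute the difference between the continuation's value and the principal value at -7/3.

Continued minus principal equals 0.

The rational part is single-valued and drops out of the difference; each branch term changes only by its own monodromy.
(3/11)*sqrt(1 - w/(1)): winding -2 is even, the square root returns to the same sheet, contribution 0.
(-2)*log(1 - w/(5/8)): winding 0 around 5/8, so this term returns to its principal value, contribution 0.
Summing the contributions at w = -7/3 gives 0.


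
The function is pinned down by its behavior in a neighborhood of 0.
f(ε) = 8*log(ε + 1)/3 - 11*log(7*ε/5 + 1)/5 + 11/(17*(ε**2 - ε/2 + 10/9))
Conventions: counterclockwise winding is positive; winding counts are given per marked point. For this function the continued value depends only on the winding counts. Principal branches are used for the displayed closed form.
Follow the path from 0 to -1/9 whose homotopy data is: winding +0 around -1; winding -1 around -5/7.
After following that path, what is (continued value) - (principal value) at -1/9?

Continued minus principal equals (22/5)*pi*i.

The rational part is single-valued and drops out of the difference; each branch term changes only by its own monodromy.
(-11/5)*log(1 - ε/(-5/7)): each positive loop around -5/7 adds 2*pi*i to the log, so winding -1 contributes (-11/5)*(-1)*2*pi*i = (22/5)*pi*i.
(8/3)*log(1 - ε/(-1)): winding 0 around -1, so this term returns to its principal value, contribution 0.
Summing the contributions at ε = -1/9 gives (22/5)*pi*i.


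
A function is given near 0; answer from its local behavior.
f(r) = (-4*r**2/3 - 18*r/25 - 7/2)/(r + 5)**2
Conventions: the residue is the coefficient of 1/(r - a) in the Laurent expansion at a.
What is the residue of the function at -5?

At the order-2 pole -5 set g(r) = (r - (-5))^2*f(r) = -4*r**2/3 - 18*r/25 - 7/2.
Order-2 pole: residue = g'(a); g'(-5) = 946/75, so the residue is 946/75.

The residue is 946/75.


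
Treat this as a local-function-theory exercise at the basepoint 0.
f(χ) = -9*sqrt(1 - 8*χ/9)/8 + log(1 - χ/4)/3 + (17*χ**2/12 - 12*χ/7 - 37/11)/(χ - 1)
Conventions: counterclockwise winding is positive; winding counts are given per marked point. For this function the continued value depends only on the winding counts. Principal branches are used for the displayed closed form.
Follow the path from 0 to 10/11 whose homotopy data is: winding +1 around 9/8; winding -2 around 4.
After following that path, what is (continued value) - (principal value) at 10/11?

The rational part is single-valued and drops out of the difference; each branch term changes only by its own monodromy.
(1/3)*log(1 - χ/(4)): each positive loop around 4 adds 2*pi*i to the log, so winding -2 contributes (1/3)*(-2)*2*pi*i = -(4/3)*pi*i.
(-9/8)*sqrt(1 - χ/(9/8)): winding +1 is odd, the square root flips sign, contributing -2*(-9/8)*sqrt(1 - (10/11)/(9/8)) = -2*(-9/8)*sqrt(19/99) = (3/44)*sqrt(209).
Summing the contributions at χ = 10/11 gives ((3/44)*sqrt(209)) - ((4/3)*pi)*i.

Continued minus principal equals ((3/44)*sqrt(209)) - ((4/3)*pi)*i.


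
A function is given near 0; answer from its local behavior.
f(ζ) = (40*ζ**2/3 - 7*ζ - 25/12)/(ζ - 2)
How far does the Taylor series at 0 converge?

The radius of convergence is 2.

Denominator factor (ζ - 2): pole of order 1 at 2, modulus 2.
The radius of convergence is the smallest modulus among the singular points: 2.


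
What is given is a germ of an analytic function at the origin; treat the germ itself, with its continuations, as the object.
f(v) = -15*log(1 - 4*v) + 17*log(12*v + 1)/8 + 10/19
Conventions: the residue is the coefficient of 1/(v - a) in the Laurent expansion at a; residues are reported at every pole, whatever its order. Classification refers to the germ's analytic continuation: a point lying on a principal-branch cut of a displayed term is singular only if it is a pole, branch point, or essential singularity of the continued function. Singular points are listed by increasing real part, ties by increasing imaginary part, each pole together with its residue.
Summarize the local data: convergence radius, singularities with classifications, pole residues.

Radius of convergence at 0: 1/12.
At -1/12: a logarithmic branch point.
At 1/4: a logarithmic branch point.

Branch term (-15)*log(1 - v/(1/4)): its argument vanishes at v = 1/4, a logarithmic branch point, modulus 1/4.
Branch term (17/8)*log(1 - v/(-1/12)): its argument vanishes at v = -1/12, a logarithmic branch point, modulus 1/12.
The radius of convergence is the smallest modulus among the singular points: 1/12.
List the singular points by increasing real part (a conjugate pair: the negative imaginary part first).


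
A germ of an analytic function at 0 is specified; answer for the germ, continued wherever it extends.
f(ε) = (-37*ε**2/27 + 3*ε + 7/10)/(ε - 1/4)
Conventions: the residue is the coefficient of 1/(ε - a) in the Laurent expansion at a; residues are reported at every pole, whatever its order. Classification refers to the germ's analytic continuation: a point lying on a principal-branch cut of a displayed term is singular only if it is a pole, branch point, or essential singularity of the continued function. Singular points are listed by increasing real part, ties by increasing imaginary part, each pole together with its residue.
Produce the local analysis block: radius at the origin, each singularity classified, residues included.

Denominator factor (ε - 1/4): pole of order 1 at 1/4, modulus 1/4.
The radius of convergence is the smallest modulus among the singular points: 1/4.
At the order-1 pole 1/4 set g(ε) = (ε - (1/4))*f(ε) = -37*ε**2/27 + 3*ε + 7/10.
Simple pole: residue = g(a) at a = 1/4, which is 2947/2160.

Radius of convergence at 0: 1/4.
At 1/4: a pole of order 1; residue 2947/2160.


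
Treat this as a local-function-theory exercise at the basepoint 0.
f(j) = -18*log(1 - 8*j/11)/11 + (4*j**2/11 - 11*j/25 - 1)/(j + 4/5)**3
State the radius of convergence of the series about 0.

The radius of convergence is 4/5.

Denominator factor (j + 4/5)^3: pole of order 3 at -4/5, modulus 4/5.
Branch term (-18/11)*log(1 - j/(11/8)): its argument vanishes at j = 11/8, a logarithmic branch point, modulus 11/8.
The radius of convergence is the smallest modulus among the singular points: 4/5.


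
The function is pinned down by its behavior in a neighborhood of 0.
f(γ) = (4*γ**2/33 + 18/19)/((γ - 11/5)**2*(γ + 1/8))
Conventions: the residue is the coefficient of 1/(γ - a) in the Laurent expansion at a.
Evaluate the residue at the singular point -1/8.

At the order-1 pole -1/8 set g(γ) = (γ - (-1/8))*f(γ) = (4*γ**2/33 + 18/19)/(γ - 11/5)**2.
Simple pole: residue = g(a) at a = -1/8, which is 952300/5422923.

The residue is 952300/5422923.


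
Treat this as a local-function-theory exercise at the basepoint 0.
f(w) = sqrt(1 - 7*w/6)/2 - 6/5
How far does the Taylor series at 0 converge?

Branch term (1/2)*sqrt(1 - w/(6/7)): its argument vanishes at w = 6/7, a square-root branch point, modulus 6/7.
The radius of convergence is the smallest modulus among the singular points: 6/7.

The radius of convergence is 6/7.


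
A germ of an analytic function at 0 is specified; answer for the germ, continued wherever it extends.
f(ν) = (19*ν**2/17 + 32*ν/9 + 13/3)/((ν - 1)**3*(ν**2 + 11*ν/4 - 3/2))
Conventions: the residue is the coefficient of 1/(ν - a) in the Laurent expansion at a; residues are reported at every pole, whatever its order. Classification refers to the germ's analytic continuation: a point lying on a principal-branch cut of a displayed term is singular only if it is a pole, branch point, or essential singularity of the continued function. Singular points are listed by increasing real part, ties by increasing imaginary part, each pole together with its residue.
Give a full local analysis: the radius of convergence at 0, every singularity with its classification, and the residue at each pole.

Radius of convergence at 0: -11/8 + (1/8)*sqrt(217).
At -11/8 - (1/8)*sqrt(217): a pole of order 1; residue -620390/111537 + (9165458/24203529)*sqrt(217).
At -11/8 + (1/8)*sqrt(217): a pole of order 1; residue -620390/111537 - (9165458/24203529)*sqrt(217).
At 1: a pole of order 3; residue 1240780/111537.

Denominator factor (ν**2 + 11*ν/4 - 3/2): discriminant 217/16, real irrational roots -11/8 + (1/8)*sqrt(217) and -11/8 - (1/8)*sqrt(217); poles of order 1, moduli -11/8 + (1/8)*sqrt(217) and 11/8 + (1/8)*sqrt(217).
Denominator factor (ν - 1)^3: pole of order 3 at 1, modulus 1.
The radius of convergence is the smallest modulus among the singular points: -11/8 + (1/8)*sqrt(217).
The factor ν**2 + 11*ν/4 - 3/2 splits as (ν - a)(ν - a') with a = -11/8 - (1/8)*sqrt(217), a' = -11/8 + (1/8)*sqrt(217). At the order-1 pole a set g(ν) = (ν - a)*f(ν) = [(19*ν**2/17 + 32*ν/9 + 13/3)/(ν - 1)**3] / (ν - a').
Simple pole: residue = g(a) at a = -11/8 - (1/8)*sqrt(217), which is -620390/111537 + (9165458/24203529)*sqrt(217).
The factor ν**2 + 11*ν/4 - 3/2 splits as (ν - a)(ν - a') with a = -11/8 + (1/8)*sqrt(217), a' = -11/8 - (1/8)*sqrt(217). At the order-1 pole a set g(ν) = (ν - a)*f(ν) = [(19*ν**2/17 + 32*ν/9 + 13/3)/(ν - 1)**3] / (ν - a').
Simple pole: residue = g(a) at a = -11/8 + (1/8)*sqrt(217), which is -620390/111537 - (9165458/24203529)*sqrt(217).
At the order-3 pole 1 set g(ν) = (ν - (1))^3*f(ν) = (19*ν**2/17 + 32*ν/9 + 13/3)/(ν**2 + 11*ν/4 - 3/2).
Order-3 pole: residue = g''(a)/2; g''(1) = 2481560/111537, so the residue is 1240780/111537.
List the singular points by increasing real part (a conjugate pair: the negative imaginary part first).


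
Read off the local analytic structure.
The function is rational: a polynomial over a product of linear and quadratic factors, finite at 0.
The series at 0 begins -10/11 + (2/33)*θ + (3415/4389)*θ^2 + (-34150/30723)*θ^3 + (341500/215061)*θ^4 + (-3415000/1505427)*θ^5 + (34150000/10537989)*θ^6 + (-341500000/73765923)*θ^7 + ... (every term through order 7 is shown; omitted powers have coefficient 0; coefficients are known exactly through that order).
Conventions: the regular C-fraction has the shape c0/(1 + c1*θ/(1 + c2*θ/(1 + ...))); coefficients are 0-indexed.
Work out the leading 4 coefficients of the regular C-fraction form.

Taylor coefficients (read off): a_0 = -10/11, a_1 = 2/33, a_2 = 3415/4389, a_3 = -34150/30723.
c0 = a_0 = -10/11. Peel one level at a time: if S = 1 + c*θ/S' with S'(0) = 1, then c is the θ-coefficient of S and S' = c*θ/(S - 1).
S_1 = c0/f = 1 + (1/15)*θ + (51491/59850)*θ^2 + ...; c1 = 1/15.
S_2 = c1*θ/(S_1 - 1) = 1 + (-51491/3990)*θ + (12959925/70756)*θ^2 + ...; c2 = -51491/3990.
S_3 = c2*θ/(S_2 - 1) = 1 + (17672625/1245146)*θ + ...; c3 = 17672625/1245146.

The regular C-fraction coefficients are [-10/11, 1/15, -51491/3990, 17672625/1245146].


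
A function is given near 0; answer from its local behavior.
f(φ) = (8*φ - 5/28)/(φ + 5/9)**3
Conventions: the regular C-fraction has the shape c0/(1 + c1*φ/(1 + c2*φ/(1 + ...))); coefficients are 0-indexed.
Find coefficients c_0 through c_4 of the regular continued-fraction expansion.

Taylor coefficients (expand at 0): a_0 = -729/700, a_1 = 182979/3500, a_2 = -2381643/8750, a_3 = 42338133/43750, a_4 = -10097379/3500.
c0 = a_0 = -729/700. Peel one level at a time: if S = 1 + c*φ/S' with S'(0) = 1, then c is the φ-coefficient of S and S' = c*φ/(S - 1).
S_1 = c0/f = 1 + (251/5)*φ + (56467/25)*φ^2 + ...; c1 = 251/5.
S_2 = c1*φ/(S_1 - 1) = 1 + (-56467/1255)*φ + (13538502/1575025)*φ^2 + ...; c2 = -56467/1255.
S_3 = c2*φ/(S_2 - 1) = 1 + (13538502/70866085)*φ + (9221366673/79713052225)*φ^2 + ...; c3 = 13538502/70866085.
S_4 = c3*φ/(S_3 - 1) = 1 + (-9524950761/15730012190)*φ + ...; c4 = -9524950761/15730012190.

The regular C-fraction coefficients are [-729/700, 251/5, -56467/1255, 13538502/70866085, -9524950761/15730012190].


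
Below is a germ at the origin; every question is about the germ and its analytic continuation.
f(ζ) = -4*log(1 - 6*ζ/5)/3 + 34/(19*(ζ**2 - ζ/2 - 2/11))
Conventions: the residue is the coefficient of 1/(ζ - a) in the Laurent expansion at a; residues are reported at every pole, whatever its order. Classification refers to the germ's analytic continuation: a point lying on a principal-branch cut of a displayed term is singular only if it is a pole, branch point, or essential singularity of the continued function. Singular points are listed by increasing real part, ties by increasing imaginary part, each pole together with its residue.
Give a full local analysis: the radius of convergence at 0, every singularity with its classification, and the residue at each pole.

Denominator factor (ζ**2 - ζ/2 - 2/11): discriminant 43/44, real irrational roots 1/4 + (1/44)*sqrt(473) and 1/4 - (1/44)*sqrt(473); poles of order 1, moduli 1/4 + (1/44)*sqrt(473) and -1/4 + (1/44)*sqrt(473).
Branch term (-4/3)*log(1 - ζ/(5/6)): its argument vanishes at ζ = 5/6, a logarithmic branch point, modulus 5/6.
The radius of convergence is the smallest modulus among the singular points: -1/4 + (1/44)*sqrt(473).
The branch term is analytic at 1/4 - (1/44)*sqrt(473) and contributes nothing to the residue; only the rational part matters.
The factor ζ**2 - ζ/2 - 2/11 splits as (ζ - a)(ζ - a') with a = 1/4 - (1/44)*sqrt(473), a' = 1/4 + (1/44)*sqrt(473). At the order-1 pole a set g(ζ) = (ζ - a)*(rational part) = [34/19] / (ζ - a').
Simple pole: residue = g(a) at a = 1/4 - (1/44)*sqrt(473), which is -(68/817)*sqrt(473).
The branch term is analytic at 1/4 + (1/44)*sqrt(473) and contributes nothing to the residue; only the rational part matters.
The factor ζ**2 - ζ/2 - 2/11 splits as (ζ - a)(ζ - a') with a = 1/4 + (1/44)*sqrt(473), a' = 1/4 - (1/44)*sqrt(473). At the order-1 pole a set g(ζ) = (ζ - a)*(rational part) = [34/19] / (ζ - a').
Simple pole: residue = g(a) at a = 1/4 + (1/44)*sqrt(473), which is (68/817)*sqrt(473).
List the singular points by increasing real part (a conjugate pair: the negative imaginary part first).

Radius of convergence at 0: -1/4 + (1/44)*sqrt(473).
At 1/4 - (1/44)*sqrt(473): a pole of order 1; residue -(68/817)*sqrt(473).
At 1/4 + (1/44)*sqrt(473): a pole of order 1; residue (68/817)*sqrt(473).
At 5/6: a logarithmic branch point.


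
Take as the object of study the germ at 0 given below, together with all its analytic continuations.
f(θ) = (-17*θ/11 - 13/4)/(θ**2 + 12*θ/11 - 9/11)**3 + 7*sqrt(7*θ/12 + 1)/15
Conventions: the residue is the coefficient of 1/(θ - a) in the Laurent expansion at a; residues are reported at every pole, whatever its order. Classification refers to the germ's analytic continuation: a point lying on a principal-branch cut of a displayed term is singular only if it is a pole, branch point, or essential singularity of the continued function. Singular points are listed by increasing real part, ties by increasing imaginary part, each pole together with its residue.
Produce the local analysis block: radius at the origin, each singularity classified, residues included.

Radius of convergence at 0: -6/11 + (3/11)*sqrt(15).
At -12/7: an algebraic (square-root) branch point.
At -6/11 - (3/11)*sqrt(15): a pole of order 3; residue (310123/3499200)*sqrt(15).
At -6/11 + (3/11)*sqrt(15): a pole of order 3; residue -(310123/3499200)*sqrt(15).

Denominator factor (θ**2 + 12*θ/11 - 9/11)^3: discriminant 540/121, real irrational roots -6/11 + (3/11)*sqrt(15) and -6/11 - (3/11)*sqrt(15); poles of order 3, moduli -6/11 + (3/11)*sqrt(15) and 6/11 + (3/11)*sqrt(15).
Branch term (7/15)*sqrt(1 - θ/(-12/7)): its argument vanishes at θ = -12/7, a square-root branch point, modulus 12/7.
The radius of convergence is the smallest modulus among the singular points: -6/11 + (3/11)*sqrt(15).
The branch term is analytic at -6/11 - (3/11)*sqrt(15) and contributes nothing to the residue; only the rational part matters.
The factor θ**2 + 12*θ/11 - 9/11 splits as (θ - a)(θ - a') with a = -6/11 - (3/11)*sqrt(15), a' = -6/11 + (3/11)*sqrt(15). At the order-3 pole a set g(θ) = (θ - a)^3*(rational part) = [-17*θ/11 - 13/4] / (θ - a')^3.
Order-3 pole: residue = g''(a)/2; g''(-6/11 - (3/11)*sqrt(15)) = (310123/1749600)*sqrt(15), so the residue is (310123/3499200)*sqrt(15).
The branch term is analytic at -6/11 + (3/11)*sqrt(15) and contributes nothing to the residue; only the rational part matters.
The factor θ**2 + 12*θ/11 - 9/11 splits as (θ - a)(θ - a') with a = -6/11 + (3/11)*sqrt(15), a' = -6/11 - (3/11)*sqrt(15). At the order-3 pole a set g(θ) = (θ - a)^3*(rational part) = [-17*θ/11 - 13/4] / (θ - a')^3.
Order-3 pole: residue = g''(a)/2; g''(-6/11 + (3/11)*sqrt(15)) = -(310123/1749600)*sqrt(15), so the residue is -(310123/3499200)*sqrt(15).
List the singular points by increasing real part (a conjugate pair: the negative imaginary part first).


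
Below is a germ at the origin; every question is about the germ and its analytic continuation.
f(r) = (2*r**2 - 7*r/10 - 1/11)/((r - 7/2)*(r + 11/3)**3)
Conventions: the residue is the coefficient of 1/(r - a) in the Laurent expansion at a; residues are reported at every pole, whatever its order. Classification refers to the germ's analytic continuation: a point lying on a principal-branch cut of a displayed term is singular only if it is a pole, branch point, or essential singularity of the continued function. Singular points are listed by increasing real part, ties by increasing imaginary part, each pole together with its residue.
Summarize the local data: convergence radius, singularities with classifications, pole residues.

Radius of convergence at 0: 7/2.
At -11/3: a pole of order 3; residue -260874/4372885.
At 7/2: a pole of order 1; residue 260874/4372885.

Denominator factor (r - 7/2): pole of order 1 at 7/2, modulus 7/2.
Denominator factor (r + 11/3)^3: pole of order 3 at -11/3, modulus 11/3.
The radius of convergence is the smallest modulus among the singular points: 7/2.
At the order-3 pole -11/3 set g(r) = (r - (-11/3))^3*f(r) = (2*r**2 - 7*r/10 - 1/11)/(r - 7/2).
Order-3 pole: residue = g''(a)/2; g''(-11/3) = -521748/4372885, so the residue is -260874/4372885.
At the order-1 pole 7/2 set g(r) = (r - (7/2))*f(r) = (2*r**2 - 7*r/10 - 1/11)/(r + 11/3)**3.
Simple pole: residue = g(a) at a = 7/2, which is 260874/4372885.
List the singular points by increasing real part (a conjugate pair: the negative imaginary part first).


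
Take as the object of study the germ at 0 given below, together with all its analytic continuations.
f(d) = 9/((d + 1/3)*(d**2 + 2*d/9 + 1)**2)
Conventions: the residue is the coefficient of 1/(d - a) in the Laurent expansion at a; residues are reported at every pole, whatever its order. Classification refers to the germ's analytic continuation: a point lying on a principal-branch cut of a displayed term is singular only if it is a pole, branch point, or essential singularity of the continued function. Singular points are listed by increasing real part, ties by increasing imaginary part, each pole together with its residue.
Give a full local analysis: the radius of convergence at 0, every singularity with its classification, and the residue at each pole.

Denominator factor (d + 1/3): pole of order 1 at -1/3, modulus 1/3.
Denominator factor (d**2 + 2*d/9 + 1)^2: discriminant -320/81, complex-conjugate roots (-1/9) + ((4/9)*sqrt(5))*i and (-1/9) - ((4/9)*sqrt(5))*i; poles of order 2, moduli 1 and 1.
The radius of convergence is the smallest modulus among the singular points: 1/3.
At the order-1 pole -1/3 set g(d) = (d - (-1/3))*f(d) = 9/(d**2 + 2*d/9 + 1)**2.
Simple pole: residue = g(a) at a = -1/3, which is 6561/784.
The factor d**2 + 2*d/9 + 1 splits as (d - a)(d - a') with a = (-1/9) - ((4/9)*sqrt(5))*i, a' = (-1/9) + ((4/9)*sqrt(5))*i. At the order-2 pole a set g(d) = (d - a)^2*f(d) = [9/(d + 1/3)] / (d - a')^2.
Order-2 pole: residue = g'(a); g'((-1/9) - ((4/9)*sqrt(5))*i) = (-6561/1568) + ((400221/627200)*sqrt(5))*i, so the residue is (-6561/1568) + ((400221/627200)*sqrt(5))*i.
The factor d**2 + 2*d/9 + 1 splits as (d - a)(d - a') with a = (-1/9) + ((4/9)*sqrt(5))*i, a' = (-1/9) - ((4/9)*sqrt(5))*i. At the order-2 pole a set g(d) = (d - a)^2*f(d) = [9/(d + 1/3)] / (d - a')^2.
Order-2 pole: residue = g'(a); g'((-1/9) + ((4/9)*sqrt(5))*i) = (-6561/1568) - ((400221/627200)*sqrt(5))*i, so the residue is (-6561/1568) - ((400221/627200)*sqrt(5))*i.
List the singular points by increasing real part (a conjugate pair: the negative imaginary part first).

Radius of convergence at 0: 1/3.
At -1/3: a pole of order 1; residue 6561/784.
At (-1/9) - ((4/9)*sqrt(5))*i: a pole of order 2; residue (-6561/1568) + ((400221/627200)*sqrt(5))*i.
At (-1/9) + ((4/9)*sqrt(5))*i: a pole of order 2; residue (-6561/1568) - ((400221/627200)*sqrt(5))*i.


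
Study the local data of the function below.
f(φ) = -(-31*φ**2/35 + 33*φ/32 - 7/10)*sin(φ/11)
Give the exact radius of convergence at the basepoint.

The radius of convergence is infinite.

The factor -sin(φ/11) is entire and contributes no finite singular point.
The polynomial part has no poles.
No finite singular points: the Taylor series at 0 converges everywhere.


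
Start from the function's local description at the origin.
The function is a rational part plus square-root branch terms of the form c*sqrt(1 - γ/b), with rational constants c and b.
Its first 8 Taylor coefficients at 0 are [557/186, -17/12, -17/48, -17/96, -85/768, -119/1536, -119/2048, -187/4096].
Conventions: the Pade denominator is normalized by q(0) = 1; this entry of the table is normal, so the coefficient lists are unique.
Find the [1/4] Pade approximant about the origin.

The Pade approximant has numerator coefficients [557/186, -258152004703/97894488940]; denominator coefficients [1, -321727501/789471685, -470646309/6315773480, -153572543/6315773480, -150688799/20210475136].

Taylor coefficients needed (read off): a_0 = 557/186, a_1 = -17/12, a_2 = -17/48, a_3 = -17/96, a_4 = -85/768, a_5 = -119/1536.
Write the denominator as Q(γ) = 1 + q1*γ + q2*γ^2 + q3*γ^3 + q4*γ^4. Requiring Q*f - P = O(γ^6) with deg P <= 1 kills the coefficients of γ^2..γ^5 in Q*f:
  γ^2: a_2 + q1*a_1 + q2*a_0 = 0, i.e. -17/48 + (-17/12)*q1 + (557/186)*q2 = 0.
  γ^3: a_3 + q1*a_2 + q2*a_1 + q3*a_0 = 0, i.e. -17/96 + (-17/48)*q1 + (-17/12)*q2 + (557/186)*q3 = 0.
  γ^4: a_4 + q1*a_3 + q2*a_2 + q3*a_1 + q4*a_0 = 0, i.e. -85/768 + (-17/96)*q1 + (-17/48)*q2 + (-17/12)*q3 + (557/186)*q4 = 0.
  γ^5: a_5 + q1*a_4 + q2*a_3 + q3*a_2 + q4*a_1 = 0, i.e. -119/1536 + (-85/768)*q1 + (-17/96)*q2 + (-17/48)*q3 + (-17/12)*q4 = 0.
Solving this linear system: q1 = -321727501/789471685, q2 = -470646309/6315773480, q3 = -153572543/6315773480, q4 = -150688799/20210475136.
The numerator is Q*f truncated at degree 1: P0 = a_0 = 557/186; P1 = a_1 + q1*a_0 = -258152004703/97894488940.


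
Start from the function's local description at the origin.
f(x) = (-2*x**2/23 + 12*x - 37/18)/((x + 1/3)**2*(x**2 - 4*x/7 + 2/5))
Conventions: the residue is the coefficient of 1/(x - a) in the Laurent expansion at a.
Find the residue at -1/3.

The residue is 166845/86411.

At the order-2 pole -1/3 set g(x) = (x - (-1/3))^2*f(x) = (-2*x**2/23 + 12*x - 37/18)/(x**2 - 4*x/7 + 2/5).
Order-2 pole: residue = g'(a); g'(-1/3) = 166845/86411, so the residue is 166845/86411.


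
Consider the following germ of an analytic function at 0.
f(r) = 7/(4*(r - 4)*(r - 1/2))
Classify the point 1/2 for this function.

The point is a pole of order 1.

The denominator factor r - 1/2 vanishes at 1/2 and appears to the power 1; the numerator there equals 7/4, nonzero, and no other factor vanishes.
Hence a pole whose order is the multiplicity, 1.


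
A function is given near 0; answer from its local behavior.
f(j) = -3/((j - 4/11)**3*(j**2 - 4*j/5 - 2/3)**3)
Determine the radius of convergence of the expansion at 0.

The radius of convergence is 4/11.

Denominator factor (j - 4/11)^3: pole of order 3 at 4/11, modulus 4/11.
Denominator factor (j**2 - 4*j/5 - 2/3)^3: discriminant 248/75, real irrational roots 2/5 + (1/15)*sqrt(186) and 2/5 - (1/15)*sqrt(186); poles of order 3, moduli 2/5 + (1/15)*sqrt(186) and -2/5 + (1/15)*sqrt(186).
The radius of convergence is the smallest modulus among the singular points: 4/11.


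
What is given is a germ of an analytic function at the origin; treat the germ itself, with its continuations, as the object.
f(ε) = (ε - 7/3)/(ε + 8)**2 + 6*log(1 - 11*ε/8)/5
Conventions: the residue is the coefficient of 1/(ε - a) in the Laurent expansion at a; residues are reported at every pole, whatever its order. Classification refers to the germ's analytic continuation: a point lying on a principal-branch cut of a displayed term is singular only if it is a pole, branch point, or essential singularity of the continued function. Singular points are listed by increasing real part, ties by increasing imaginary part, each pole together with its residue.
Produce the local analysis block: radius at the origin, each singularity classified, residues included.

Denominator factor (ε + 8)^2: pole of order 2 at -8, modulus 8.
Branch term (6/5)*log(1 - ε/(8/11)): its argument vanishes at ε = 8/11, a logarithmic branch point, modulus 8/11.
The radius of convergence is the smallest modulus among the singular points: 8/11.
The branch term is analytic at -8 and contributes nothing to the residue; only the rational part matters.
At the order-2 pole -8 set g(ε) = (ε - (-8))^2*(rational part) = ε - 7/3.
Order-2 pole: residue = g'(a); g'(-8) = 1, so the residue is 1.
List the singular points by increasing real part (a conjugate pair: the negative imaginary part first).

Radius of convergence at 0: 8/11.
At -8: a pole of order 2; residue 1.
At 8/11: a logarithmic branch point.


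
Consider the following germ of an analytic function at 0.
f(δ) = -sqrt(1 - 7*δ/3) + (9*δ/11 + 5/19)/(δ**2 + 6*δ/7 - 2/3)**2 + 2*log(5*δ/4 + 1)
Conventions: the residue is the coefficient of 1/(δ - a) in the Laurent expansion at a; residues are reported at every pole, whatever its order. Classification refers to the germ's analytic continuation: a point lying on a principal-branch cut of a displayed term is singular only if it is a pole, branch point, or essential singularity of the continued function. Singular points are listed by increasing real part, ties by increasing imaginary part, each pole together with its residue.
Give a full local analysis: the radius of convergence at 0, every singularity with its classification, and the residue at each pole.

Denominator factor (δ**2 + 6*δ/7 - 2/3)^2: discriminant 500/147, real irrational roots -3/7 + (5/21)*sqrt(15) and -3/7 - (5/21)*sqrt(15); poles of order 2, moduli -3/7 + (5/21)*sqrt(15) and 3/7 + (5/21)*sqrt(15).
Branch term (2)*log(1 - δ/(-4/5)): its argument vanishes at δ = -4/5, a logarithmic branch point, modulus 4/5.
Branch term (-1)*sqrt(1 - δ/(3/7)): its argument vanishes at δ = 3/7, a square-root branch point, modulus 3/7.
The radius of convergence is the smallest modulus among the singular points: 3/7.
The branch terms are analytic at -3/7 - (5/21)*sqrt(15) and contribute nothing to the residue; only the rational part matters.
The factor δ**2 + 6*δ/7 - 2/3 splits as (δ - a)(δ - a') with a = -3/7 - (5/21)*sqrt(15), a' = -3/7 + (5/21)*sqrt(15). At the order-2 pole a set g(δ) = (δ - a)^2*(rational part) = [9*δ/11 + 5/19] / (δ - a')^2.
Order-2 pole: residue = g'(a); g'(-3/7 - (5/21)*sqrt(15)) = -(4704/653125)*sqrt(15), so the residue is -(4704/653125)*sqrt(15).
The branch terms are analytic at -3/7 + (5/21)*sqrt(15) and contribute nothing to the residue; only the rational part matters.
The factor δ**2 + 6*δ/7 - 2/3 splits as (δ - a)(δ - a') with a = -3/7 + (5/21)*sqrt(15), a' = -3/7 - (5/21)*sqrt(15). At the order-2 pole a set g(δ) = (δ - a)^2*(rational part) = [9*δ/11 + 5/19] / (δ - a')^2.
Order-2 pole: residue = g'(a); g'(-3/7 + (5/21)*sqrt(15)) = (4704/653125)*sqrt(15), so the residue is (4704/653125)*sqrt(15).
List the singular points by increasing real part (a conjugate pair: the negative imaginary part first).

Radius of convergence at 0: 3/7.
At -3/7 - (5/21)*sqrt(15): a pole of order 2; residue -(4704/653125)*sqrt(15).
At -4/5: a logarithmic branch point.
At 3/7: an algebraic (square-root) branch point.
At -3/7 + (5/21)*sqrt(15): a pole of order 2; residue (4704/653125)*sqrt(15).


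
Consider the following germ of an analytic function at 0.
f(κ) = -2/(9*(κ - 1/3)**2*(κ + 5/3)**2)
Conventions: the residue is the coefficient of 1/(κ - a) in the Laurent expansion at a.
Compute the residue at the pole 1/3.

The residue is 1/18.

At the order-2 pole 1/3 set g(κ) = (κ - (1/3))^2*f(κ) = -2/(9*(κ + 5/3)**2).
Order-2 pole: residue = g'(a); g'(1/3) = 1/18, so the residue is 1/18.


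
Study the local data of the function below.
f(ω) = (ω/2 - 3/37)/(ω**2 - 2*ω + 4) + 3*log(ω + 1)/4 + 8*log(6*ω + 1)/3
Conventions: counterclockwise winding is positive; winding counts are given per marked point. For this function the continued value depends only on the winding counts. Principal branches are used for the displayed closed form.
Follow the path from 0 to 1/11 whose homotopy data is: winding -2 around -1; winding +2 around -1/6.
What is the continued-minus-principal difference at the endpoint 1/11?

The rational part is single-valued and drops out of the difference; each branch term changes only by its own monodromy.
(3/4)*log(1 - ω/(-1)): each positive loop around -1 adds 2*pi*i to the log, so winding -2 contributes (3/4)*(-2)*2*pi*i = -(3)*pi*i.
(8/3)*log(1 - ω/(-1/6)): each positive loop around -1/6 adds 2*pi*i to the log, so winding +2 contributes (8/3)*(2)*2*pi*i = (32/3)*pi*i.
Summing the contributions at ω = 1/11 gives (23/3)*pi*i.

Continued minus principal equals (23/3)*pi*i.


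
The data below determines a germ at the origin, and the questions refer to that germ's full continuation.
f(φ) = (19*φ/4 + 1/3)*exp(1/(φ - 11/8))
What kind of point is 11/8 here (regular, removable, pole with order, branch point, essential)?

The point is an essential singularity.

The exponent 1/(φ - (11/8)) has a pole at 11/8, so exp(1/(φ - (11/8))) takes every nonzero value near it: an essential singularity (not a pole of any order).


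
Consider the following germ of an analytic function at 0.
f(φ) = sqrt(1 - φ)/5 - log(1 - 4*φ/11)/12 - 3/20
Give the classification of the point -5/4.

The point is a regular point.

There is no denominator, hence no pole anywhere.
Branch term log(1 - φ/(11/4)): argument at -5/4 is 16/11, nonzero, so -5/4 is not its branch point (a point on a principal cut is still regular for the continued germ).
Branch term sqrt(1 - φ/(1)): argument at -5/4 is 9/4, nonzero, so -5/4 is not its branch point (a point on a principal cut is still regular for the continued germ).
So the germ continues analytically to -5/4.


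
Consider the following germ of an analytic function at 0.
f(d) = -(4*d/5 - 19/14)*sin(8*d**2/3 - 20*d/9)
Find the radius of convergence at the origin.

The radius of convergence is infinite.

The factor -sin(8*d**2/3 - 20*d/9) is entire and contributes no finite singular point.
The polynomial part has no poles.
No finite singular points: the Taylor series at 0 converges everywhere.


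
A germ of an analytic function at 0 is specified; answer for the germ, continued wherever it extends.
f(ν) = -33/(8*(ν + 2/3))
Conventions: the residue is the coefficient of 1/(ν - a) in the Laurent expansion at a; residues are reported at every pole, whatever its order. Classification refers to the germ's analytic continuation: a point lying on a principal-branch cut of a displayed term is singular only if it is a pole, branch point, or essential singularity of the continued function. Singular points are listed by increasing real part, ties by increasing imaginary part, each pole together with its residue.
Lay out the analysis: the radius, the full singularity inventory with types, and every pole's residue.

Denominator factor (ν + 2/3): pole of order 1 at -2/3, modulus 2/3.
The radius of convergence is the smallest modulus among the singular points: 2/3.
At the order-1 pole -2/3 set g(ν) = (ν - (-2/3))*f(ν) = -33/8.
Simple pole: residue = g(a) at a = -2/3, which is -33/8.

Radius of convergence at 0: 2/3.
At -2/3: a pole of order 1; residue -33/8.


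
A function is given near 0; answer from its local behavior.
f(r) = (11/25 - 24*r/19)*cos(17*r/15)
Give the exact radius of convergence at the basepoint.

The factor cos(17*r/15) is entire and contributes no finite singular point.
The polynomial part has no poles.
No finite singular points: the Taylor series at 0 converges everywhere.

The radius of convergence is infinite.


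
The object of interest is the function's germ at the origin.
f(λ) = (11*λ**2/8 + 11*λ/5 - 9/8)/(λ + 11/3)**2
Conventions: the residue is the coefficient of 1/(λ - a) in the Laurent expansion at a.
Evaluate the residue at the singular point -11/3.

At the order-2 pole -11/3 set g(λ) = (λ - (-11/3))^2*f(λ) = 11*λ**2/8 + 11*λ/5 - 9/8.
Order-2 pole: residue = g'(a); g'(-11/3) = -473/60, so the residue is -473/60.

The residue is -473/60.


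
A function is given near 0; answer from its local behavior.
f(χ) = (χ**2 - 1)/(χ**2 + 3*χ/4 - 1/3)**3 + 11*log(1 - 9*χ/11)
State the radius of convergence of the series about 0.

The radius of convergence is -3/8 + (1/24)*sqrt(273).

Denominator factor (χ**2 + 3*χ/4 - 1/3)^3: discriminant 91/48, real irrational roots -3/8 + (1/24)*sqrt(273) and -3/8 - (1/24)*sqrt(273); poles of order 3, moduli -3/8 + (1/24)*sqrt(273) and 3/8 + (1/24)*sqrt(273).
Branch term (11)*log(1 - χ/(11/9)): its argument vanishes at χ = 11/9, a logarithmic branch point, modulus 11/9.
The radius of convergence is the smallest modulus among the singular points: -3/8 + (1/24)*sqrt(273).


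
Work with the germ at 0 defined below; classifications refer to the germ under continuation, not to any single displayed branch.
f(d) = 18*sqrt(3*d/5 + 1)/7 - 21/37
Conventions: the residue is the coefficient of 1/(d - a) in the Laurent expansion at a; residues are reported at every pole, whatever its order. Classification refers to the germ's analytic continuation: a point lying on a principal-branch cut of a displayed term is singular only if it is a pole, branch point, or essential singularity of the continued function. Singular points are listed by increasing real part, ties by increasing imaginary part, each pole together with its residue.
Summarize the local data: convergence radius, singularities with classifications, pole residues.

Branch term (18/7)*sqrt(1 - d/(-5/3)): its argument vanishes at d = -5/3, a square-root branch point, modulus 5/3.
The radius of convergence is the smallest modulus among the singular points: 5/3.

Radius of convergence at 0: 5/3.
At -5/3: an algebraic (square-root) branch point.
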